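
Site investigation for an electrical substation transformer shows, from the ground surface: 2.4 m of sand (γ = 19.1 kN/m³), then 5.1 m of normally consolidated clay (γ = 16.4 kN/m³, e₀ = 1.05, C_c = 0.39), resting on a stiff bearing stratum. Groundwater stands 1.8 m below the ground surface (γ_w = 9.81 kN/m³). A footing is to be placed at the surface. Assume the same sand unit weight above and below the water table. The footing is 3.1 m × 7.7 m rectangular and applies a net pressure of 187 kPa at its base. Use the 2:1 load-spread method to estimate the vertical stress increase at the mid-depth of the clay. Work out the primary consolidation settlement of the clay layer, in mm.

Mid-depth of clay below the ground surface: z = 2.4 + 5.1/2 = 4.95 m.
Total vertical stress at mid-clay: σ_v = 19.1×2.4 + 16.4×2.55 = 87.66 kPa.
Pore pressure: u = 9.81×(4.95 − 1.8) = 30.902 kPa.
Initial effective stress: σ'_0 = σ_v − u = 87.66 − 30.902 = 56.758 kPa.
Stress increase at mid-clay by the 2:1 spreading method:
Δσ = qBL/((B+z)(L+z)) = 187×3.1×7.7/((3.1+4.95)(7.7+4.95)) = 43.834 kPa
Final effective stress: σ'_f = σ'_0 + Δσ = 56.758 + 43.834 = 100.59 kPa.
Normally consolidated clay, so the full stress increment lies on the virgin compression line:
S_c = C_c·H/(1+e₀)·log₁₀(σ'_f/σ'_0) = 0.39×5.1/(1+1.05)×log₁₀(100.59/56.758)
    = 0.97024 × 0.24853 = 0.2411 m

S_c ≈ 241 mm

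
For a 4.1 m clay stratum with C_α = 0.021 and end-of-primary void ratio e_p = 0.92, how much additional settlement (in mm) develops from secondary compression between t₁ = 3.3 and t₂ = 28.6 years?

Secondary compression: S_s = C_α·H/(1+e_p)·log₁₀(t₂/t₁)
S_s = 0.021×4.1/(1+0.92)×log₁₀(28.6/3.3)
    = 0.04484 × 0.9379 = 0.04206 m

S_s ≈ 42.1 mm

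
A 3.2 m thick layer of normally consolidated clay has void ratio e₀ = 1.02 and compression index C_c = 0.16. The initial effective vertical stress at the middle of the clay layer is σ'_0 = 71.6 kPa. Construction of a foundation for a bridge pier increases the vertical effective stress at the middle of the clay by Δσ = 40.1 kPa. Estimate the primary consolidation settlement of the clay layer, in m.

S_c ≈ 0.049 m

Final effective stress: σ'_f = σ'_0 + Δσ = 71.6 + 40.1 = 111.7 kPa.
Normally consolidated clay, so the full stress increment lies on the virgin compression line:
S_c = C_c·H/(1+e₀)·log₁₀(σ'_f/σ'_0) = 0.16×3.2/(1+1.02)×log₁₀(111.7/71.6)
    = 0.25347 × 0.19314 = 0.04896 m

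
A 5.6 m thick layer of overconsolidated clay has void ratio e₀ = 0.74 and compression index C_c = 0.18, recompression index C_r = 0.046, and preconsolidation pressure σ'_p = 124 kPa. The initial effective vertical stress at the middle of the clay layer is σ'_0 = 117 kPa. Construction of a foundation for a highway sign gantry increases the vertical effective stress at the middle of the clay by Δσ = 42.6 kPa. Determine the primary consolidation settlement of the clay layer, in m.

S_c ≈ 0.0672 m

Final effective stress: σ'_f = 117 + 42.6 = 159.6 kPa.
σ'_f = 159.6 > σ'_p = 124 kPa, so the stress path crosses the preconsolidation pressure — recompression up to σ'_p, then virgin compression beyond:
S_c = H/(1+e₀)·[C_r·log₁₀(σ'_p/σ'_0) + C_c·log₁₀(σ'_f/σ'_p)]
    = 5.6/1.74 × [0.046×log₁₀(124/117) + 0.18×log₁₀(159.6/124)]
    = 3.2184 × [0.0011608 + 0.01973] = 0.06723 m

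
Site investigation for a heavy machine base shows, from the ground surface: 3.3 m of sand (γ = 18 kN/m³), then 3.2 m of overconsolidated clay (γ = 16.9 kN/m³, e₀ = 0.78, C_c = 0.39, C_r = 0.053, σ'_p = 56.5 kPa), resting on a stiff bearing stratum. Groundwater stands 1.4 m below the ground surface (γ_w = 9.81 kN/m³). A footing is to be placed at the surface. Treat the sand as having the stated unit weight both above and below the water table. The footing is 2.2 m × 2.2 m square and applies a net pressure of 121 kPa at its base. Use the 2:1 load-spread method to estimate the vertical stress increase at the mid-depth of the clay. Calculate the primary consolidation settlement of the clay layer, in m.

Mid-depth of clay below the ground surface: z = 3.3 + 3.2/2 = 4.9 m.
Total vertical stress at mid-clay: σ_v = 18×3.3 + 16.9×1.6 = 86.44 kPa.
Pore pressure: u = 9.81×(4.9 − 1.4) = 34.335 kPa.
Initial effective stress: σ'_0 = σ_v − u = 86.44 − 34.335 = 52.105 kPa.
Stress increase at mid-clay by the 2:1 spreading method:
Δσ = qBL/((B+z)(L+z)) = 121×2.2×2.2/((2.2+4.9)(2.2+4.9)) = 11.618 kPa
Final effective stress: σ'_f = 52.105 + 11.618 = 63.723 kPa.
σ'_f = 63.723 > σ'_p = 56.5 kPa, so the stress path crosses the preconsolidation pressure — recompression up to σ'_p, then virgin compression beyond:
S_c = H/(1+e₀)·[C_r·log₁₀(σ'_p/σ'_0) + C_c·log₁₀(σ'_f/σ'_p)]
    = 3.2/1.78 × [0.053×log₁₀(56.5/52.105) + 0.39×log₁₀(63.723/56.5)]
    = 1.7978 × [0.001864 + 0.020377] = 0.03998 m

S_c ≈ 0.04 m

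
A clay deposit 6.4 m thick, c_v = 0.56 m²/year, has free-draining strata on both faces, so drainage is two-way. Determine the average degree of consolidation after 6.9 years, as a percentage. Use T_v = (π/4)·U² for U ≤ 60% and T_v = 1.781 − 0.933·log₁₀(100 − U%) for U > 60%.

U ≈ 68.1 %

Drainage path length: H_d = H/2 = 3.2 m (double drainage).
T_v = c_v·t/H_d² = 0.56×6.9/3.2² = 0.37734.
T_v = 0.37734 corresponds to the U > 60% branch:
U = 1 − 10^((1.781 − T_v)/0.933)/100 = 0.6805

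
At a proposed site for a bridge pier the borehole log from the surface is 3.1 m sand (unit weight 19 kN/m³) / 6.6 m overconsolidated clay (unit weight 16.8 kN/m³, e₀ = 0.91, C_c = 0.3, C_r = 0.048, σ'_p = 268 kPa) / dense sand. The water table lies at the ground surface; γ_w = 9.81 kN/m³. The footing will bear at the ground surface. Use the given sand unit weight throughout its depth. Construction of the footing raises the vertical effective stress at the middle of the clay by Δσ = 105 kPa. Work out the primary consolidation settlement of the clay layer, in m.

Mid-depth of clay below the ground surface: z = 3.1 + 6.6/2 = 6.4 m.
Total vertical stress at mid-clay: σ_v = 19×3.1 + 16.8×3.3 = 114.34 kPa.
Pore pressure: u = 9.81×(6.4 − 0) = 62.784 kPa.
Initial effective stress: σ'_0 = σ_v − u = 114.34 − 62.784 = 51.556 kPa.
Final effective stress: σ'_f = 51.556 + 105 = 156.56 kPa.
σ'_f = 156.56 ≤ σ'_p = 268 kPa, so the clay remains overconsolidated and only the recompression index applies:
S_c = C_r·H/(1+e₀)·log₁₀(σ'_f/σ'_0) = 0.048×6.6/1.91×log₁₀(156.56/51.556)
    = 0.16586 × 0.4824 = 0.08001 m

S_c ≈ 0.08 m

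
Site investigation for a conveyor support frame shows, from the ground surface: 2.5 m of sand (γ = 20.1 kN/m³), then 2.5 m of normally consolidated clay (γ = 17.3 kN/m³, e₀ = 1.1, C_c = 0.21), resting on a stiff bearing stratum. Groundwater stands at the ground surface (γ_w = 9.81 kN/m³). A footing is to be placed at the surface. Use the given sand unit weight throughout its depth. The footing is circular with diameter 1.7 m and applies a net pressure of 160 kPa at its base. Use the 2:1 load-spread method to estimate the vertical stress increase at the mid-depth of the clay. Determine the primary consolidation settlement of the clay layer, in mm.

Mid-depth of clay below the ground surface: z = 2.5 + 2.5/2 = 3.75 m.
Total vertical stress at mid-clay: σ_v = 20.1×2.5 + 17.3×1.25 = 71.875 kPa.
Pore pressure: u = 9.81×(3.75 − 0) = 36.788 kPa.
Initial effective stress: σ'_0 = σ_v − u = 71.875 − 36.788 = 35.087 kPa.
Stress increase at mid-clay by the 2:1 spreading method:
Δσ ≈ qD²/(D+z)² = 160×1.7²/(1.7+3.75)² = 15.568 kPa
Final effective stress: σ'_f = σ'_0 + Δσ = 35.087 + 15.568 = 50.655 kPa.
Normally consolidated clay, so the full stress increment lies on the virgin compression line:
S_c = C_c·H/(1+e₀)·log₁₀(σ'_f/σ'_0) = 0.21×2.5/(1+1.1)×log₁₀(50.655/35.087)
    = 0.25 × 0.15948 = 0.03987 m

S_c ≈ 39.9 mm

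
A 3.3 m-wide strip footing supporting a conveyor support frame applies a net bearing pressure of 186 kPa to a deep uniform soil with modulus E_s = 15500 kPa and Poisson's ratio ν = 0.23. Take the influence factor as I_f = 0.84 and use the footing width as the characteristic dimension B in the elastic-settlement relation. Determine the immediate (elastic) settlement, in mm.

S_e ≈ 31.5 mm

Immediate (elastic) settlement: S_e = q·B·(1−ν²)/E_s · I_f.
S_e = 186 × 3.3 × (1 − 0.23²) / 15500 × 0.84
    = 186 × 3.3 × 0.9471 / 15500 × 0.84
    = 0.0315 m = 31.5 mm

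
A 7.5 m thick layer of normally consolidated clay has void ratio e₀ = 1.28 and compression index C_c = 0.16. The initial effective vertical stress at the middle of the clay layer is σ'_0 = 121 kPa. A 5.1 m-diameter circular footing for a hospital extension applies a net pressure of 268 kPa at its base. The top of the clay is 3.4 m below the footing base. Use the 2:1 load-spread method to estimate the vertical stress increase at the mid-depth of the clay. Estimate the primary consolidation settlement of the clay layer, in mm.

Mid-depth of clay below the footing base: z = 3.4 + 7.5/2 = 7.15 m.
Stress increase at mid-clay by the 2:1 spreading method:
Δσ ≈ qD²/(D+z)² = 268×5.1²/(5.1+7.15)² = 46.452 kPa
Final effective stress: σ'_f = σ'_0 + Δσ = 121 + 46.452 = 167.45 kPa.
Normally consolidated clay, so the full stress increment lies on the virgin compression line:
S_c = C_c·H/(1+e₀)·log₁₀(σ'_f/σ'_0) = 0.16×7.5/(1+1.28)×log₁₀(167.45/121)
    = 0.52632 × 0.1411 = 0.07426 m

S_c ≈ 74.3 mm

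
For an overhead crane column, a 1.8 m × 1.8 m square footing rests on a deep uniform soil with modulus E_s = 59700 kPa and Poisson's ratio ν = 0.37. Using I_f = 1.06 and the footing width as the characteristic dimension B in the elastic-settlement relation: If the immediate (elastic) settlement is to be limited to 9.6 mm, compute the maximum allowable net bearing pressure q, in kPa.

q ≈ 348 kPa

S_e = q·B·(1−ν²)/E_s · I_f  ⇒  q = S_e·E_s / (B·(1−ν²)·I_f).
q = 0.0096 × 59700 / (1.8 × 0.8631 × 1.06) = 348 kPa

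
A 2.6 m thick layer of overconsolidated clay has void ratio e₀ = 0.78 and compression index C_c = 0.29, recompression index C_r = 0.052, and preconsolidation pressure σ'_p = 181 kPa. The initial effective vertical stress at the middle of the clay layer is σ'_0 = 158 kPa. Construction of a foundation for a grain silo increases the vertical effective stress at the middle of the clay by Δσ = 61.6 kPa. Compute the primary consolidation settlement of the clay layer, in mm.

S_c ≈ 40 mm

Final effective stress: σ'_f = 158 + 61.6 = 219.6 kPa.
σ'_f = 219.6 > σ'_p = 181 kPa, so the stress path crosses the preconsolidation pressure — recompression up to σ'_p, then virgin compression beyond:
S_c = H/(1+e₀)·[C_r·log₁₀(σ'_p/σ'_0) + C_c·log₁₀(σ'_f/σ'_p)]
    = 2.6/1.78 × [0.052×log₁₀(181/158) + 0.29×log₁₀(219.6/181)]
    = 1.4607 × [0.0030691 + 0.024347] = 0.04005 m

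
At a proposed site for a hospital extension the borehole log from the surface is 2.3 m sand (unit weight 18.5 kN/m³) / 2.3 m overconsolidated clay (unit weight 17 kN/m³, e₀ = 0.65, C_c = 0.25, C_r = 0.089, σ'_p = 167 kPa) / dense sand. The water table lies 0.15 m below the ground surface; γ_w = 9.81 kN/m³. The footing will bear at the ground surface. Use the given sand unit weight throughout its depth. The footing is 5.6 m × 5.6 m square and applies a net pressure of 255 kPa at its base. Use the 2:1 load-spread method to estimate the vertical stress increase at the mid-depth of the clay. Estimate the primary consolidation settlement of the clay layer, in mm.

Mid-depth of clay below the ground surface: z = 2.3 + 2.3/2 = 3.45 m.
Total vertical stress at mid-clay: σ_v = 18.5×2.3 + 17×1.15 = 62.1 kPa.
Pore pressure: u = 9.81×(3.45 − 0.15) = 32.373 kPa.
Initial effective stress: σ'_0 = σ_v − u = 62.1 − 32.373 = 29.727 kPa.
Stress increase at mid-clay by the 2:1 spreading method:
Δσ = qBL/((B+z)(L+z)) = 255×5.6×5.6/((5.6+3.45)(5.6+3.45)) = 97.638 kPa
Final effective stress: σ'_f = 29.727 + 97.638 = 127.37 kPa.
σ'_f = 127.37 ≤ σ'_p = 167 kPa, so the clay remains overconsolidated and only the recompression index applies:
S_c = C_r·H/(1+e₀)·log₁₀(σ'_f/σ'_0) = 0.089×2.3/1.65×log₁₀(127.37/29.727)
    = 0.12406 × 0.63192 = 0.07839 m

S_c ≈ 78.4 mm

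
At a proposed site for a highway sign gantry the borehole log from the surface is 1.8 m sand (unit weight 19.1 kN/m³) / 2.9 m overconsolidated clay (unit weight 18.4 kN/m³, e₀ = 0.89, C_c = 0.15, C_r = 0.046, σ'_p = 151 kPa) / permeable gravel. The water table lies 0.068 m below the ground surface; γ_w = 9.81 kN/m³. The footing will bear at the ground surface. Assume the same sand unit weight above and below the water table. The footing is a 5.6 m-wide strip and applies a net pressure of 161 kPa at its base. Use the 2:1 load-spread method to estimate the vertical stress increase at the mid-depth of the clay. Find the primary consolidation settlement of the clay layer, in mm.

S_c ≈ 45.5 mm

Mid-depth of clay below the ground surface: z = 1.8 + 2.9/2 = 3.25 m.
Total vertical stress at mid-clay: σ_v = 19.1×1.8 + 18.4×1.45 = 61.06 kPa.
Pore pressure: u = 9.81×(3.25 − 0.068) = 31.215 kPa.
Initial effective stress: σ'_0 = σ_v − u = 61.06 − 31.215 = 29.845 kPa.
Stress increase at mid-clay by the 2:1 spreading method:
Δσ = qB/(B+z) = 161×5.6/(5.6+3.25) = 101.88 kPa
Final effective stress: σ'_f = 29.845 + 101.88 = 131.72 kPa.
σ'_f = 131.72 ≤ σ'_p = 151 kPa, so the clay remains overconsolidated and only the recompression index applies:
S_c = C_r·H/(1+e₀)·log₁₀(σ'_f/σ'_0) = 0.046×2.9/1.89×log₁₀(131.72/29.845)
    = 0.070582 × 0.64478 = 0.04551 m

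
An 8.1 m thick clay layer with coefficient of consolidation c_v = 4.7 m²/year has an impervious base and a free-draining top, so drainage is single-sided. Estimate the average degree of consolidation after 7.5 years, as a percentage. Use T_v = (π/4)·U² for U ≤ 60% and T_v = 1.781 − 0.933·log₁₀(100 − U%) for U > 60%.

U ≈ 78.5 %

Drainage path length: H_d = H = 8.1 m (single drainage).
T_v = c_v·t/H_d² = 4.7×7.5/8.1² = 0.53727.
T_v = 0.53727 corresponds to the U > 60% branch:
U = 1 − 10^((1.781 − T_v)/0.933)/100 = 0.7847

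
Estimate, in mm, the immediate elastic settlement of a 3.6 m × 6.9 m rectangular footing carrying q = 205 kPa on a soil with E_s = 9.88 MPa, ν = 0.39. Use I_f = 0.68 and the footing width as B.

S_e ≈ 43.1 mm

Immediate (elastic) settlement: S_e = q·B·(1−ν²)/E_s · I_f.
E_s = 9.88 MPa = 9880 kPa.
S_e = 205 × 3.6 × (1 − 0.39²) / 9880 × 0.68
    = 205 × 3.6 × 0.8479 / 9880 × 0.68
    = 0.04307 m = 43.07 mm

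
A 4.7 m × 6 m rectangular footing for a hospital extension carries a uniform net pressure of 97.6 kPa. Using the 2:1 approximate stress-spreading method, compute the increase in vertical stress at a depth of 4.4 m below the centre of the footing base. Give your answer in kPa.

Δσ_z ≈ 29.1 kPa

By the 2:1 method the load spreads at 1 horizontal : 2 vertical, so at depth z the loaded area has grown by z in each plan dimension:
Δσ = qBL/((B+z)(L+z)) = 97.6×4.7×6/((4.7+4.4)(6+4.4)) = 29.082 kPa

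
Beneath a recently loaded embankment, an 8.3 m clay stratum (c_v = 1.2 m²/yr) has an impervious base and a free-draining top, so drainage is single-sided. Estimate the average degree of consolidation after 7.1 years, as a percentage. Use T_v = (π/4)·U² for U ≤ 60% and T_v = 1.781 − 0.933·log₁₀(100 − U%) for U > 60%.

U ≈ 39.7 %

Drainage path length: H_d = H = 8.3 m (single drainage).
T_v = c_v·t/H_d² = 1.2×7.1/8.3² = 0.12368.
T_v = 0.12368 corresponds to the U ≤ 60% branch:
U = √(4T_v/π) = 0.3968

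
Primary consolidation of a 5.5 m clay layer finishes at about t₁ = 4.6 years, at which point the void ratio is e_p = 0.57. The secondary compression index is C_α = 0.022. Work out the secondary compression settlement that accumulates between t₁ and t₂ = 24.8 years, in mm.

S_s ≈ 56.4 mm

Secondary compression: S_s = C_α·H/(1+e_p)·log₁₀(t₂/t₁)
S_s = 0.022×5.5/(1+0.57)×log₁₀(24.8/4.6)
    = 0.07707 × 0.7317 = 0.05639 m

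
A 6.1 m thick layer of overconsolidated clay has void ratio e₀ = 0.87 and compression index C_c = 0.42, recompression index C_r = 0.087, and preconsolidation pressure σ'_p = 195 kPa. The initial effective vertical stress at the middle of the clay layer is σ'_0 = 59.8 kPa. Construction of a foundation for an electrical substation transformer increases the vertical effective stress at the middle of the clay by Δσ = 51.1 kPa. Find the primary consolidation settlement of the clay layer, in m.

Final effective stress: σ'_f = 59.8 + 51.1 = 110.9 kPa.
σ'_f = 110.9 ≤ σ'_p = 195 kPa, so the clay remains overconsolidated and only the recompression index applies:
S_c = C_r·H/(1+e₀)·log₁₀(σ'_f/σ'_0) = 0.087×6.1/1.87×log₁₀(110.9/59.8)
    = 0.28379 × 0.26823 = 0.07612 m

S_c ≈ 0.0761 m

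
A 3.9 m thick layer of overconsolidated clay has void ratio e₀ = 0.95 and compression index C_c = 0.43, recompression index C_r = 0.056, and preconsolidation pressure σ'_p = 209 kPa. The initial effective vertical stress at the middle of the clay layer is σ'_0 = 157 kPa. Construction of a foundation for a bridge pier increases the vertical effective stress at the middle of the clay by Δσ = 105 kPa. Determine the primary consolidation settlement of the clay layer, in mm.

S_c ≈ 98.3 mm

Final effective stress: σ'_f = 157 + 105 = 262 kPa.
σ'_f = 262 > σ'_p = 209 kPa, so the stress path crosses the preconsolidation pressure — recompression up to σ'_p, then virgin compression beyond:
S_c = H/(1+e₀)·[C_r·log₁₀(σ'_p/σ'_0) + C_c·log₁₀(σ'_f/σ'_p)]
    = 3.9/1.95 × [0.056×log₁₀(209/157) + 0.43×log₁₀(262/209)]
    = 2 × [0.0069578 + 0.042207] = 0.09833 m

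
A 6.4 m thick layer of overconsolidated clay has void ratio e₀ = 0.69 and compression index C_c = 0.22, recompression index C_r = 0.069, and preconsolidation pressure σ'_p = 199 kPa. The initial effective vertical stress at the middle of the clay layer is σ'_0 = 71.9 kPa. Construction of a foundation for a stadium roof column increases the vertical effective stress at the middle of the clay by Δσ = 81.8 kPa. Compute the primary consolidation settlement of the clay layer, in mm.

Final effective stress: σ'_f = 71.9 + 81.8 = 153.7 kPa.
σ'_f = 153.7 ≤ σ'_p = 199 kPa, so the clay remains overconsolidated and only the recompression index applies:
S_c = C_r·H/(1+e₀)·log₁₀(σ'_f/σ'_0) = 0.069×6.4/1.69×log₁₀(153.7/71.9)
    = 0.2613 × 0.32994 = 0.08621 m

S_c ≈ 86.2 mm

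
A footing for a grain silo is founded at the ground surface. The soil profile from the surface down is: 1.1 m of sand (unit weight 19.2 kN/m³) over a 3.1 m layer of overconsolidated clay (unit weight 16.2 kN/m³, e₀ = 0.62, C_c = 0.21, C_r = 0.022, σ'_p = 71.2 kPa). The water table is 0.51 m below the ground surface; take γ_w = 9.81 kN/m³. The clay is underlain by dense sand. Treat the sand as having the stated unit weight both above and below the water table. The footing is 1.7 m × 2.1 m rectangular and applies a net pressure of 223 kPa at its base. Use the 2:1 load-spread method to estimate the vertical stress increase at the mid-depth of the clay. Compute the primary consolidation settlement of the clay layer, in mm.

Mid-depth of clay below the ground surface: z = 1.1 + 3.1/2 = 2.65 m.
Total vertical stress at mid-clay: σ_v = 19.2×1.1 + 16.2×1.55 = 46.23 kPa.
Pore pressure: u = 9.81×(2.65 − 0.51) = 20.993 kPa.
Initial effective stress: σ'_0 = σ_v − u = 46.23 − 20.993 = 25.237 kPa.
Stress increase at mid-clay by the 2:1 spreading method:
Δσ = qBL/((B+z)(L+z)) = 223×1.7×2.1/((1.7+2.65)(2.1+2.65)) = 38.529 kPa
Final effective stress: σ'_f = 25.237 + 38.529 = 63.766 kPa.
σ'_f = 63.766 ≤ σ'_p = 71.2 kPa, so the clay remains overconsolidated and only the recompression index applies:
S_c = C_r·H/(1+e₀)·log₁₀(σ'_f/σ'_0) = 0.022×3.1/1.62×log₁₀(63.766/25.237)
    = 0.042099 × 0.40255 = 0.01695 m

S_c ≈ 16.9 mm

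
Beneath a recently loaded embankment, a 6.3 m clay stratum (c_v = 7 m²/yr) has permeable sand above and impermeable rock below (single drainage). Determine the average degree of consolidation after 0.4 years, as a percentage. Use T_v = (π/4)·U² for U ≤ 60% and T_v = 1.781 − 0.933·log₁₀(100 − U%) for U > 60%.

U ≈ 30 %

Drainage path length: H_d = H = 6.3 m (single drainage).
T_v = c_v·t/H_d² = 7×0.4/6.3² = 0.070547.
T_v = 0.070547 corresponds to the U ≤ 60% branch:
U = √(4T_v/π) = 0.2997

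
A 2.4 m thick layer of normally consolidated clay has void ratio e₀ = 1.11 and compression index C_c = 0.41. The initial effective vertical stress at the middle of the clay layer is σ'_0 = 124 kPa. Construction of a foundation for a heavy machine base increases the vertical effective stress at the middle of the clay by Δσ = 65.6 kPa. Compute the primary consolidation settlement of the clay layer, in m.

Final effective stress: σ'_f = σ'_0 + Δσ = 124 + 65.6 = 189.6 kPa.
Normally consolidated clay, so the full stress increment lies on the virgin compression line:
S_c = C_c·H/(1+e₀)·log₁₀(σ'_f/σ'_0) = 0.41×2.4/(1+1.11)×log₁₀(189.6/124)
    = 0.46635 × 0.18442 = 0.086 m

S_c ≈ 0.086 m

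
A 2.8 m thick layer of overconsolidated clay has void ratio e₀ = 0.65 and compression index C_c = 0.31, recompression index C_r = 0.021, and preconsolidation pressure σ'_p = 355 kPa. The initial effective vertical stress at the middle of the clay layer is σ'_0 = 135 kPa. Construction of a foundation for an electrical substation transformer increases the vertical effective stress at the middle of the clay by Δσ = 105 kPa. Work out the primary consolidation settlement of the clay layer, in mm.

Final effective stress: σ'_f = 135 + 105 = 240 kPa.
σ'_f = 240 ≤ σ'_p = 355 kPa, so the clay remains overconsolidated and only the recompression index applies:
S_c = C_r·H/(1+e₀)·log₁₀(σ'_f/σ'_0) = 0.021×2.8/1.65×log₁₀(240/135)
    = 0.035637 × 0.24988 = 0.008905 m

S_c ≈ 8.9 mm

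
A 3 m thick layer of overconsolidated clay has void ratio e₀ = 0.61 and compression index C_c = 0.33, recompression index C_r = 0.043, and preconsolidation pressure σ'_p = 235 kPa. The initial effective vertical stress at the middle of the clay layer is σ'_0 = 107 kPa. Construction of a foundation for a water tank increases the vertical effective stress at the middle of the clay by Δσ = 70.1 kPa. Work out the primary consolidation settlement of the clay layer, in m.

S_c ≈ 0.0175 m

Final effective stress: σ'_f = 107 + 70.1 = 177.1 kPa.
σ'_f = 177.1 ≤ σ'_p = 235 kPa, so the clay remains overconsolidated and only the recompression index applies:
S_c = C_r·H/(1+e₀)·log₁₀(σ'_f/σ'_0) = 0.043×3/1.61×log₁₀(177.1/107)
    = 0.080126 × 0.21883 = 0.01753 m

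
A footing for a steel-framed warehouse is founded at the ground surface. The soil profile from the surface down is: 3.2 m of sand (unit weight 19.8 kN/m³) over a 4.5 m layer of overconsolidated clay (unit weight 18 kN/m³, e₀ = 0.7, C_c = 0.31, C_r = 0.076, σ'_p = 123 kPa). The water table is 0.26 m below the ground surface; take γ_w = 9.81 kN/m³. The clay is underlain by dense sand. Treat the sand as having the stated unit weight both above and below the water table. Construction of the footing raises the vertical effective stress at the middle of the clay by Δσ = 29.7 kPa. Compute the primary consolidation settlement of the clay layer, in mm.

Mid-depth of clay below the ground surface: z = 3.2 + 4.5/2 = 5.45 m.
Total vertical stress at mid-clay: σ_v = 19.8×3.2 + 18×2.25 = 103.86 kPa.
Pore pressure: u = 9.81×(5.45 − 0.26) = 50.914 kPa.
Initial effective stress: σ'_0 = σ_v − u = 103.86 − 50.914 = 52.946 kPa.
Final effective stress: σ'_f = 52.946 + 29.7 = 82.646 kPa.
σ'_f = 82.646 ≤ σ'_p = 123 kPa, so the clay remains overconsolidated and only the recompression index applies:
S_c = C_r·H/(1+e₀)·log₁₀(σ'_f/σ'_0) = 0.076×4.5/1.7×log₁₀(82.646/52.946)
    = 0.20118 × 0.19339 = 0.03891 m

S_c ≈ 38.9 mm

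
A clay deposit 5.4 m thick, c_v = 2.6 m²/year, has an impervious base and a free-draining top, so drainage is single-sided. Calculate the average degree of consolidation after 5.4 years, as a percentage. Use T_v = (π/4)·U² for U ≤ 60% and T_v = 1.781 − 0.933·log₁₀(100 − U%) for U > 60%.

Drainage path length: H_d = H = 5.4 m (single drainage).
T_v = c_v·t/H_d² = 2.6×5.4/5.4² = 0.48148.
T_v = 0.48148 corresponds to the U > 60% branch:
U = 1 − 10^((1.781 − T_v)/0.933)/100 = 0.7529

U ≈ 75.3 %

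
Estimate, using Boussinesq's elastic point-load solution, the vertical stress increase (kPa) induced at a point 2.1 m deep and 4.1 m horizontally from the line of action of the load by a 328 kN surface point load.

Δσ_z ≈ 0.699 kPa

Boussinesq vertical stress below a point load on an elastic half-space:
Δσ_z = 3P/(2πz²) · [1 + (r/z)²]^(−5/2)
r/z = 4.1/2.1 = 1.9524; [1+(r/z)²]^(−5/2) = 0.019689.
Δσ_z = 3×328/(2π×2.1²) × 0.019689 = 35.512 × 0.019689 = 0.6992 kPa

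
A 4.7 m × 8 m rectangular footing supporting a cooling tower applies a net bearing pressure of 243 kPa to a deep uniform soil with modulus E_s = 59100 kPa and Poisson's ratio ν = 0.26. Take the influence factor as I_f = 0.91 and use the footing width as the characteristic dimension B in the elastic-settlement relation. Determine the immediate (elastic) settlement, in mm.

S_e ≈ 16.4 mm

Immediate (elastic) settlement: S_e = q·B·(1−ν²)/E_s · I_f.
S_e = 243 × 4.7 × (1 − 0.26²) / 59100 × 0.91
    = 243 × 4.7 × 0.9324 / 59100 × 0.91
    = 0.0164 m = 16.4 mm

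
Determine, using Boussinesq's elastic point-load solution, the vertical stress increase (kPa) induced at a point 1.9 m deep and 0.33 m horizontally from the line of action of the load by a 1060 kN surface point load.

Boussinesq vertical stress below a point load on an elastic half-space:
Δσ_z = 3P/(2πz²) · [1 + (r/z)²]^(−5/2)
r/z = 0.33/1.9 = 0.17368; [1+(r/z)²]^(−5/2) = 0.92839.
Δσ_z = 3×1060/(2π×1.9²) × 0.92839 = 140.2 × 0.92839 = 130.2 kPa

Δσ_z ≈ 130 kPa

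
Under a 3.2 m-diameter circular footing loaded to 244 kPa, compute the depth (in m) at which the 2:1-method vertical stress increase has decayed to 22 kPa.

z ≈ 7.46 m

2:1 spreading — at depth z the loaded area has grown by z in each plan dimension:
qD²/(D+z)² = Δσ_z ⇒ z = D(√(q/Δσ_z) − 1) = 3.2×(√(244/22) − 1) = 7.457 m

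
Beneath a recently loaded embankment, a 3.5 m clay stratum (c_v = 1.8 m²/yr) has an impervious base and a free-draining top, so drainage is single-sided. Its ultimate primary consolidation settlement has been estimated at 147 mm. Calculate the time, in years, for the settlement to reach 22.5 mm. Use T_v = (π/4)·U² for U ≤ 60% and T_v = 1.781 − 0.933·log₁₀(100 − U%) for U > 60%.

Drainage path length: H_d = H = 3.5 m (single drainage).
U = S(t)/S_ult = 22.5/147 = 0.1531.
U ≤ 60%: T_v = (π/4)·U² = (π/4)×0.15306² = 0.0184.
t = T_v·H_d²/c_v = 0.0184×3.5²/1.8 = 0.1252 years.

t ≈ 0.125 years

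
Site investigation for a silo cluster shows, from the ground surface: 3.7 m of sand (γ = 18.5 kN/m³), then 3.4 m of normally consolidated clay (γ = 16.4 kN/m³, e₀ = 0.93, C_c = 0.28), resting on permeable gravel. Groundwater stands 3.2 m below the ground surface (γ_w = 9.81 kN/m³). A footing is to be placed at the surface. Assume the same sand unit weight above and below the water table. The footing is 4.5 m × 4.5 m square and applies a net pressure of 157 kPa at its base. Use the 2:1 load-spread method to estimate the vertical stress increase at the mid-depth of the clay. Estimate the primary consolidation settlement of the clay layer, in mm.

Mid-depth of clay below the ground surface: z = 3.7 + 3.4/2 = 5.4 m.
Total vertical stress at mid-clay: σ_v = 18.5×3.7 + 16.4×1.7 = 96.33 kPa.
Pore pressure: u = 9.81×(5.4 − 3.2) = 21.582 kPa.
Initial effective stress: σ'_0 = σ_v − u = 96.33 − 21.582 = 74.748 kPa.
Stress increase at mid-clay by the 2:1 spreading method:
Δσ = qBL/((B+z)(L+z)) = 157×4.5×4.5/((4.5+5.4)(4.5+5.4)) = 32.438 kPa
Final effective stress: σ'_f = σ'_0 + Δσ = 74.748 + 32.438 = 107.19 kPa.
Normally consolidated clay, so the full stress increment lies on the virgin compression line:
S_c = C_c·H/(1+e₀)·log₁₀(σ'_f/σ'_0) = 0.28×3.4/(1+0.93)×log₁₀(107.19/74.748)
    = 0.49326 × 0.15655 = 0.07722 m

S_c ≈ 77.2 mm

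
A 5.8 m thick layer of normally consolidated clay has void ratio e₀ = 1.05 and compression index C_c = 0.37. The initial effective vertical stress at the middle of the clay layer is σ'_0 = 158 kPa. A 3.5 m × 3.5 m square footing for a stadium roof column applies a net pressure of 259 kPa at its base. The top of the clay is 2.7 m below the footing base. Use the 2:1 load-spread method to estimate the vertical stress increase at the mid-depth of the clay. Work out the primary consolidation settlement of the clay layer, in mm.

S_c ≈ 98.7 mm

Mid-depth of clay below the footing base: z = 2.7 + 5.8/2 = 5.6 m.
Stress increase at mid-clay by the 2:1 spreading method:
Δσ = qBL/((B+z)(L+z)) = 259×3.5×3.5/((3.5+5.6)(3.5+5.6)) = 38.314 kPa
Final effective stress: σ'_f = σ'_0 + Δσ = 158 + 38.314 = 196.31 kPa.
Normally consolidated clay, so the full stress increment lies on the virgin compression line:
S_c = C_c·H/(1+e₀)·log₁₀(σ'_f/σ'_0) = 0.37×5.8/(1+1.05)×log₁₀(196.31/158)
    = 1.0468 × 0.094285 = 0.0987 m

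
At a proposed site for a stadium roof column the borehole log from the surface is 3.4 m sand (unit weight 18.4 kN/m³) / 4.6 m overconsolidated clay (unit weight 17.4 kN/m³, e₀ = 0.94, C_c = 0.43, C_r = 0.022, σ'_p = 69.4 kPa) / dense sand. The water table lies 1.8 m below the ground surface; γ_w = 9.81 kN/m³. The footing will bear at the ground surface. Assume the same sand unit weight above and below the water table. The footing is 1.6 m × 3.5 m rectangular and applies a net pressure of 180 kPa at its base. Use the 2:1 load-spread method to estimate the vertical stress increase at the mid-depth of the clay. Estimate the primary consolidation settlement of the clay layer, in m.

S_c ≈ 0.0609 m

Mid-depth of clay below the ground surface: z = 3.4 + 4.6/2 = 5.7 m.
Total vertical stress at mid-clay: σ_v = 18.4×3.4 + 17.4×2.3 = 102.58 kPa.
Pore pressure: u = 9.81×(5.7 − 1.8) = 38.259 kPa.
Initial effective stress: σ'_0 = σ_v − u = 102.58 − 38.259 = 64.321 kPa.
Stress increase at mid-clay by the 2:1 spreading method:
Δσ = qBL/((B+z)(L+z)) = 180×1.6×3.5/((1.6+5.7)(3.5+5.7)) = 15.009 kPa
Final effective stress: σ'_f = 64.321 + 15.009 = 79.33 kPa.
σ'_f = 79.33 > σ'_p = 69.4 kPa, so the stress path crosses the preconsolidation pressure — recompression up to σ'_p, then virgin compression beyond:
S_c = H/(1+e₀)·[C_r·log₁₀(σ'_p/σ'_0) + C_c·log₁₀(σ'_f/σ'_p)]
    = 4.6/1.94 × [0.022×log₁₀(69.4/64.321) + 0.43×log₁₀(79.33/69.4)]
    = 2.3711 × [0.00072615 + 0.024974] = 0.06094 m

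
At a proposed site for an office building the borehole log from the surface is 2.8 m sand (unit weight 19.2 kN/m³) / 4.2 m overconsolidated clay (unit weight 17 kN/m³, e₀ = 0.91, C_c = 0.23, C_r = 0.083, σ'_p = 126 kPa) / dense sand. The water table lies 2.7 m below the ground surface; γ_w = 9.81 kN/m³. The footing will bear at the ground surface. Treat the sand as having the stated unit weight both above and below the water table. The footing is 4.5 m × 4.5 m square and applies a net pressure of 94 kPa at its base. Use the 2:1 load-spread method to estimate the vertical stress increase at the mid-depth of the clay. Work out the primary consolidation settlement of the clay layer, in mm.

S_c ≈ 21.8 mm

Mid-depth of clay below the ground surface: z = 2.8 + 4.2/2 = 4.9 m.
Total vertical stress at mid-clay: σ_v = 19.2×2.8 + 17×2.1 = 89.46 kPa.
Pore pressure: u = 9.81×(4.9 − 2.7) = 21.582 kPa.
Initial effective stress: σ'_0 = σ_v − u = 89.46 − 21.582 = 67.878 kPa.
Stress increase at mid-clay by the 2:1 spreading method:
Δσ = qBL/((B+z)(L+z)) = 94×4.5×4.5/((4.5+4.9)(4.5+4.9)) = 21.543 kPa
Final effective stress: σ'_f = 67.878 + 21.543 = 89.421 kPa.
σ'_f = 89.421 ≤ σ'_p = 126 kPa, so the clay remains overconsolidated and only the recompression index applies:
S_c = C_r·H/(1+e₀)·log₁₀(σ'_f/σ'_0) = 0.083×4.2/1.91×log₁₀(89.421/67.878)
    = 0.18252 × 0.11971 = 0.02185 m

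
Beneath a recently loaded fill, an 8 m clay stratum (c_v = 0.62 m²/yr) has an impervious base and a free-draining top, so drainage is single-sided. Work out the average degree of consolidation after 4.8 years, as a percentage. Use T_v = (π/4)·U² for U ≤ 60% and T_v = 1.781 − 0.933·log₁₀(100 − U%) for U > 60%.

U ≈ 24.3 %

Drainage path length: H_d = H = 8 m (single drainage).
T_v = c_v·t/H_d² = 0.62×4.8/8² = 0.0465.
T_v = 0.0465 corresponds to the U ≤ 60% branch:
U = √(4T_v/π) = 0.2433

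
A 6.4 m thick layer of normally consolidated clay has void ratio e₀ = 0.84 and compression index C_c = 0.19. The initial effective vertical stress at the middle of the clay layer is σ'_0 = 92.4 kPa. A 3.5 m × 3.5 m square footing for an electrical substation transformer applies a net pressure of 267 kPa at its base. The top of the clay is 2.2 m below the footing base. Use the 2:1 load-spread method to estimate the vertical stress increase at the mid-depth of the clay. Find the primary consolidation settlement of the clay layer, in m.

S_c ≈ 0.106 m

Mid-depth of clay below the footing base: z = 2.2 + 6.4/2 = 5.4 m.
Stress increase at mid-clay by the 2:1 spreading method:
Δσ = qBL/((B+z)(L+z)) = 267×3.5×3.5/((3.5+5.4)(3.5+5.4)) = 41.292 kPa
Final effective stress: σ'_f = σ'_0 + Δσ = 92.4 + 41.292 = 133.69 kPa.
Normally consolidated clay, so the full stress increment lies on the virgin compression line:
S_c = C_c·H/(1+e₀)·log₁₀(σ'_f/σ'_0) = 0.19×6.4/(1+0.84)×log₁₀(133.69/92.4)
    = 0.66087 × 0.16043 = 0.106 m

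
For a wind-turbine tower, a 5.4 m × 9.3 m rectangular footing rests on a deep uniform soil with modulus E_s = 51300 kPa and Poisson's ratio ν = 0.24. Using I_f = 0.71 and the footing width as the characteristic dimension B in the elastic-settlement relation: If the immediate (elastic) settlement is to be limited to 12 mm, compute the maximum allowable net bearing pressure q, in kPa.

S_e = q·B·(1−ν²)/E_s · I_f  ⇒  q = S_e·E_s / (B·(1−ν²)·I_f).
q = 0.012 × 51300 / (5.4 × 0.9424 × 0.71) = 170.4 kPa

q ≈ 170 kPa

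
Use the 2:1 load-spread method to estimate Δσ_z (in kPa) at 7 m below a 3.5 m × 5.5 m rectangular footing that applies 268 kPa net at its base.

Δσ_z ≈ 39.3 kPa

By the 2:1 method the load spreads at 1 horizontal : 2 vertical, so at depth z the loaded area has grown by z in each plan dimension:
Δσ = qBL/((B+z)(L+z)) = 268×3.5×5.5/((3.5+7)(5.5+7)) = 39.307 kPa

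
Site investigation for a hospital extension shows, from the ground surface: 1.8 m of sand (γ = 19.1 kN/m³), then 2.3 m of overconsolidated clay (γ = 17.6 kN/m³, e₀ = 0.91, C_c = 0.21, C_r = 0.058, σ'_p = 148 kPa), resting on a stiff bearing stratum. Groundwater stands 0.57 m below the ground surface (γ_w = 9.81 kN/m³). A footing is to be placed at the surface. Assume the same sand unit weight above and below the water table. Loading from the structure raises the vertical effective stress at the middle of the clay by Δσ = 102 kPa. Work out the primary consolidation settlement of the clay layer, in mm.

S_c ≈ 44 mm

Mid-depth of clay below the ground surface: z = 1.8 + 2.3/2 = 2.95 m.
Total vertical stress at mid-clay: σ_v = 19.1×1.8 + 17.6×1.15 = 54.62 kPa.
Pore pressure: u = 9.81×(2.95 − 0.57) = 23.348 kPa.
Initial effective stress: σ'_0 = σ_v − u = 54.62 − 23.348 = 31.272 kPa.
Final effective stress: σ'_f = 31.272 + 102 = 133.27 kPa.
σ'_f = 133.27 ≤ σ'_p = 148 kPa, so the clay remains overconsolidated and only the recompression index applies:
S_c = C_r·H/(1+e₀)·log₁₀(σ'_f/σ'_0) = 0.058×2.3/1.91×log₁₀(133.27/31.272)
    = 0.069844 × 0.62958 = 0.04397 m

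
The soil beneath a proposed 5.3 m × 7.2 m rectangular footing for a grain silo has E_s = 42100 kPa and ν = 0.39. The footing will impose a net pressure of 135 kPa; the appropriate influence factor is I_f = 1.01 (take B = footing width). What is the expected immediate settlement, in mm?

S_e ≈ 14.6 mm

Immediate (elastic) settlement: S_e = q·B·(1−ν²)/E_s · I_f.
S_e = 135 × 5.3 × (1 − 0.39²) / 42100 × 1.01
    = 135 × 5.3 × 0.8479 / 42100 × 1.01
    = 0.01455 m = 14.55 mm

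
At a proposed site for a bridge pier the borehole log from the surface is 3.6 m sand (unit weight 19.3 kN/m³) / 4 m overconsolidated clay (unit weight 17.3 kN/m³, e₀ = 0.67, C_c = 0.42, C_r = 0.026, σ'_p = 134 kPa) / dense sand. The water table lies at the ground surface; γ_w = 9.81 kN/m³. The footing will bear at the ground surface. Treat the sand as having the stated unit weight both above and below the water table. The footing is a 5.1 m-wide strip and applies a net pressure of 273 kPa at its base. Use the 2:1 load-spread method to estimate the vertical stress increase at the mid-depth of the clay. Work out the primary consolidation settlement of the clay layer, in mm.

S_c ≈ 154 mm

Mid-depth of clay below the ground surface: z = 3.6 + 4/2 = 5.6 m.
Total vertical stress at mid-clay: σ_v = 19.3×3.6 + 17.3×2 = 104.08 kPa.
Pore pressure: u = 9.81×(5.6 − 0) = 54.936 kPa.
Initial effective stress: σ'_0 = σ_v − u = 104.08 − 54.936 = 49.144 kPa.
Stress increase at mid-clay by the 2:1 spreading method:
Δσ = qB/(B+z) = 273×5.1/(5.1+5.6) = 130.12 kPa
Final effective stress: σ'_f = 49.144 + 130.12 = 179.26 kPa.
σ'_f = 179.26 > σ'_p = 134 kPa, so the stress path crosses the preconsolidation pressure — recompression up to σ'_p, then virgin compression beyond:
S_c = H/(1+e₀)·[C_r·log₁₀(σ'_p/σ'_0) + C_c·log₁₀(σ'_f/σ'_p)]
    = 4/1.67 × [0.026×log₁₀(134/49.144) + 0.42×log₁₀(179.26/134)]
    = 2.3952 × [0.011326 + 0.053079] = 0.1543 m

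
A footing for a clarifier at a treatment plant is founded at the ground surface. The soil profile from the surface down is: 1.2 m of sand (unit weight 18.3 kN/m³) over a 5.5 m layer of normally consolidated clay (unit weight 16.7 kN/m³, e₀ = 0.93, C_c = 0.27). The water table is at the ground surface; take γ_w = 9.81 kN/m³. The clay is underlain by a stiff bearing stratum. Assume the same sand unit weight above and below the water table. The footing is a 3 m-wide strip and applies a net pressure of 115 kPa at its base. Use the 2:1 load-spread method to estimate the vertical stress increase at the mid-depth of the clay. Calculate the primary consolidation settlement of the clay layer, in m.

S_c ≈ 0.332 m

Mid-depth of clay below the ground surface: z = 1.2 + 5.5/2 = 3.95 m.
Total vertical stress at mid-clay: σ_v = 18.3×1.2 + 16.7×2.75 = 67.885 kPa.
Pore pressure: u = 9.81×(3.95 − 0) = 38.75 kPa.
Initial effective stress: σ'_0 = σ_v − u = 67.885 − 38.75 = 29.135 kPa.
Stress increase at mid-clay by the 2:1 spreading method:
Δσ = qB/(B+z) = 115×3/(3+3.95) = 49.64 kPa
Final effective stress: σ'_f = σ'_0 + Δσ = 29.135 + 49.64 = 78.775 kPa.
Normally consolidated clay, so the full stress increment lies on the virgin compression line:
S_c = C_c·H/(1+e₀)·log₁₀(σ'_f/σ'_0) = 0.27×5.5/(1+0.93)×log₁₀(78.775/29.135)
    = 0.76943 × 0.43197 = 0.3324 m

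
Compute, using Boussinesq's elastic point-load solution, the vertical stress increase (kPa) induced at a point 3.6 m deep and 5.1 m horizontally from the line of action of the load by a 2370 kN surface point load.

Boussinesq vertical stress below a point load on an elastic half-space:
Δσ_z = 3P/(2πz²) · [1 + (r/z)²]^(−5/2)
r/z = 5.1/3.6 = 1.4167; [1+(r/z)²]^(−5/2) = 0.06378.
Δσ_z = 3×2370/(2π×3.6²) × 0.06378 = 87.314 × 0.06378 = 5.569 kPa

Δσ_z ≈ 5.57 kPa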